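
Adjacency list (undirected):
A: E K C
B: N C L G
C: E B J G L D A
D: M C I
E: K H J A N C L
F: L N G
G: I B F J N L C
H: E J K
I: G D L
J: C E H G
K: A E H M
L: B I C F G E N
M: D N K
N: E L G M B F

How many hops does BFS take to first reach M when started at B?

2

Level 0: B
Level 1: C, G, L, N
Level 2: A, D, E, F, I, J, M
Level 3: H, K
M first appears at level 2.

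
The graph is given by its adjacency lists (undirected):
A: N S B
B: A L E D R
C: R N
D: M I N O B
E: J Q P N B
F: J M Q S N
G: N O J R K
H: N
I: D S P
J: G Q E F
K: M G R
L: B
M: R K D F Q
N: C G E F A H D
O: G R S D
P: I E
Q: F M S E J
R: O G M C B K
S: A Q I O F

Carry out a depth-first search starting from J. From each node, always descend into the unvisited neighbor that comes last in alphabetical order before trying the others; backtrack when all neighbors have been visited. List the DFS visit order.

Visit J
J → Q
Q → S
S → O
O → R
R → M
M → K
K → G
G → N
N → H
N → F
N → E
E → P
P → I
I → D
D → B
B → L
B → A
N → C

J -> Q -> S -> O -> R -> M -> K -> G -> N -> H -> F -> E -> P -> I -> D -> B -> L -> A -> C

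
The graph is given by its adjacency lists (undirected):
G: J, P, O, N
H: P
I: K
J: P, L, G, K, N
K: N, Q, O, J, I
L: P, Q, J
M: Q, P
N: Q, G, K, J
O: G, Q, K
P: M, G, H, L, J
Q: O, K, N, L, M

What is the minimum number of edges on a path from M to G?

Level 0: M
Level 1: P, Q
Level 2: G, H, J, K, L, N, O
Level 3: I
G first appears at level 2.

2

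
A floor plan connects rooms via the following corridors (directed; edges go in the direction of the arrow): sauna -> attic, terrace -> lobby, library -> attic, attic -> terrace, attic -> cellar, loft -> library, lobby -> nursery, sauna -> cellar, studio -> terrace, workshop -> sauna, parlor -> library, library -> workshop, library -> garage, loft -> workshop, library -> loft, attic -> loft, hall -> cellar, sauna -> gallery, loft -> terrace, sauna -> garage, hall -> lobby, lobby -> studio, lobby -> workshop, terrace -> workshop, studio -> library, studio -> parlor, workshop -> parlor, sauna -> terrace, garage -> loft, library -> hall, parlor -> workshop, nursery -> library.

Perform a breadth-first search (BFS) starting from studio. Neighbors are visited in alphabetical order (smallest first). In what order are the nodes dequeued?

studio -> library -> parlor -> terrace -> attic -> garage -> hall -> loft -> workshop -> lobby -> cellar -> sauna -> nursery -> gallery

Visit studio; enqueue library, parlor, terrace → queue [library, parlor, terrace]
Visit library; enqueue attic, garage, hall, loft, workshop → queue [parlor, terrace, attic, garage, hall, loft, workshop]
Visit parlor → queue [terrace, attic, garage, hall, loft, workshop]
Visit terrace; enqueue lobby → queue [attic, garage, hall, loft, workshop, lobby]
Visit attic; enqueue cellar → queue [garage, hall, loft, workshop, lobby, cellar]
Visit garage → queue [hall, loft, workshop, lobby, cellar]
Visit hall → queue [loft, workshop, lobby, cellar]
Visit loft → queue [workshop, lobby, cellar]
Visit workshop; enqueue sauna → queue [lobby, cellar, sauna]
Visit lobby; enqueue nursery → queue [cellar, sauna, nursery]
Visit cellar → queue [sauna, nursery]
Visit sauna; enqueue gallery → queue [nursery, gallery]
Visit nursery → queue [gallery]
Visit gallery → queue []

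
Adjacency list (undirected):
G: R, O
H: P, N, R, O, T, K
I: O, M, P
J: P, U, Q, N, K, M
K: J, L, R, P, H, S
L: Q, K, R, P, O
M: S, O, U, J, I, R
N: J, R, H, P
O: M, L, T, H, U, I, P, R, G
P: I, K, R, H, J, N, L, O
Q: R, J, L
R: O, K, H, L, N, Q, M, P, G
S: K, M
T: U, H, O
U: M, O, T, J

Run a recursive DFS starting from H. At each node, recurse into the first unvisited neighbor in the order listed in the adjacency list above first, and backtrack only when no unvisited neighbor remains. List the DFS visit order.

Visit H
H → P
P → I
I → O
O → M
M → S
S → K
K → J
J → U
U → T
J → Q
Q → R
R → L
R → N
R → G

H, P, I, O, M, S, K, J, U, T, Q, R, L, N, G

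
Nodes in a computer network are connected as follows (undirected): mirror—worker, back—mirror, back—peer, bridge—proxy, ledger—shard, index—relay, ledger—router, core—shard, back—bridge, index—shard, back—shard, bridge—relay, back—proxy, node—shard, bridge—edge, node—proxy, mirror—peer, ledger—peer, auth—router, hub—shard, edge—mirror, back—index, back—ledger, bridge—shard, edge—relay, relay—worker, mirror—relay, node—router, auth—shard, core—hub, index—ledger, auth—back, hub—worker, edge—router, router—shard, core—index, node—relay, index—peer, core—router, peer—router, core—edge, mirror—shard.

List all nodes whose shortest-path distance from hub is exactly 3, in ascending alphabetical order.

peer, proxy

Level 0: hub
Level 1: core, shard, worker
Level 2: auth, back, bridge, edge, index, ledger, mirror, node, relay, router
Level 3: peer, proxy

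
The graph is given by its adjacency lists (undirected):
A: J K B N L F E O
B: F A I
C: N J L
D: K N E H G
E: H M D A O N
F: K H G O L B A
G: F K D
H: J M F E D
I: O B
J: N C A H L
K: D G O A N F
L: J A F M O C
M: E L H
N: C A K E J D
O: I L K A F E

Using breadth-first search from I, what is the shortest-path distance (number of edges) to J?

Level 0: I
Level 1: B, O
Level 2: A, E, F, K, L
Level 3: C, D, G, H, J, M, N
J first appears at level 3.

3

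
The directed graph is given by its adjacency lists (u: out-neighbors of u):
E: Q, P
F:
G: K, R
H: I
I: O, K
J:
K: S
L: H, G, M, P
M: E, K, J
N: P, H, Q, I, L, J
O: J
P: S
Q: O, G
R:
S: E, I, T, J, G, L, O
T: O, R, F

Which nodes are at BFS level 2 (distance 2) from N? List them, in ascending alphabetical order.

G, K, M, O, S

Level 0: N
Level 1: H, I, J, L, P, Q
Level 2: G, K, M, O, S
Level 3: E, R, T
Level 4: F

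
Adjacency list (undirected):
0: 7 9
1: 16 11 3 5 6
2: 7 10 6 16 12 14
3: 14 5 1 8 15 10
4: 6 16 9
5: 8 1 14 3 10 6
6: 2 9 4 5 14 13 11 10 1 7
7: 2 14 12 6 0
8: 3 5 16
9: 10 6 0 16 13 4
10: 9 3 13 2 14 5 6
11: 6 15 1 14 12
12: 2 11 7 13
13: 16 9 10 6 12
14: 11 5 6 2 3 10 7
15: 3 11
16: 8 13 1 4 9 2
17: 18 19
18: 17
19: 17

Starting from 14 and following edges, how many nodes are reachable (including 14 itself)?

BFS from 14 visits: 14, 11, 5, 6, 2, 3, 10, 7, 15, 1, 12, 8, 9, 4, 13, 16, 0
Reachable nodes: 17 of 20 total.

17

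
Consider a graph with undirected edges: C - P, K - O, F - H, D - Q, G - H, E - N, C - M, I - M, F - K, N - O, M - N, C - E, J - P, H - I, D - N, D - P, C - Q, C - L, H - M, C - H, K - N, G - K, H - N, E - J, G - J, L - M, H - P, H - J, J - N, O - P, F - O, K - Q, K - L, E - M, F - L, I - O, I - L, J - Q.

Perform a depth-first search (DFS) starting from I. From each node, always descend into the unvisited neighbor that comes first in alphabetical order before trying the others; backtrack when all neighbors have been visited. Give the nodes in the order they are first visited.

I → H → C → E → J → G → K → F → L → M → N → D → P → O → Q

Visit I
I → H
H → C
C → E
E → J
J → G
G → K
K → F
F → L
L → M
M → N
N → D
D → P
P → O
D → Q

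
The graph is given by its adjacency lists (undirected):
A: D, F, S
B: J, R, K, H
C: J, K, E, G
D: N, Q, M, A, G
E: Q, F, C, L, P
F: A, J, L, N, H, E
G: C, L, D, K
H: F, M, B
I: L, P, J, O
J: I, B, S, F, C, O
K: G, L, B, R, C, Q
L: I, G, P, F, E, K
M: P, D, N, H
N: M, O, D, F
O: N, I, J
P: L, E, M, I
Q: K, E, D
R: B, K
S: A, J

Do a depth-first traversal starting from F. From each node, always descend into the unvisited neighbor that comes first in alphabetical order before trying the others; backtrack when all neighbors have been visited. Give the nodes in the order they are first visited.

F -> A -> D -> G -> C -> E -> L -> I -> J -> B -> H -> M -> N -> O -> P -> K -> Q -> R -> S

Visit F
F → A
A → D
D → G
G → C
C → E
E → L
L → I
I → J
J → B
B → H
H → M
M → N
N → O
M → P
B → K
K → Q
K → R
J → S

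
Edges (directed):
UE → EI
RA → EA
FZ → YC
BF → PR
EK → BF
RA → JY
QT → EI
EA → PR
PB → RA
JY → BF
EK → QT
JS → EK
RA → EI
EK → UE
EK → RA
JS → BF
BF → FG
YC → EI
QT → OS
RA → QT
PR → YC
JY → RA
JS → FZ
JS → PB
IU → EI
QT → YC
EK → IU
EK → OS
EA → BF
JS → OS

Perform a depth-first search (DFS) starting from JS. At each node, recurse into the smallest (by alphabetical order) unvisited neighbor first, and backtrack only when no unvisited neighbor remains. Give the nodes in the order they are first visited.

JS, BF, FG, PR, YC, EI, EK, IU, OS, QT, RA, EA, JY, UE, FZ, PB

Visit JS
JS → BF
BF → FG
BF → PR
PR → YC
YC → EI
JS → EK
EK → IU
EK → OS
EK → QT
EK → RA
RA → EA
RA → JY
EK → UE
JS → FZ
JS → PB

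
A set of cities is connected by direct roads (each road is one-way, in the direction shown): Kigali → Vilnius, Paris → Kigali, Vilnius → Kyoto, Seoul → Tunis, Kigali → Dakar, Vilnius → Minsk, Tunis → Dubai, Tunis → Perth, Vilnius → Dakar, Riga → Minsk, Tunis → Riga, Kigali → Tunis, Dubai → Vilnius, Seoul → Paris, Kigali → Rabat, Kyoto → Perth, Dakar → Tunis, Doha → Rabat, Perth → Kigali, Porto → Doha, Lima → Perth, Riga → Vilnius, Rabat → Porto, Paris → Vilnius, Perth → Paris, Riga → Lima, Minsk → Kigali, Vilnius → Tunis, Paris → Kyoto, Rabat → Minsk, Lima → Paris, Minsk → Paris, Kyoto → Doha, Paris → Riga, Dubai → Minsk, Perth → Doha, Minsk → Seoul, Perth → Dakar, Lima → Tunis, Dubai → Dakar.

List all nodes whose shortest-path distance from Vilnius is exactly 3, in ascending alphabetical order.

Level 0: Vilnius
Level 1: Dakar, Kyoto, Minsk, Tunis
Level 2: Doha, Dubai, Kigali, Paris, Perth, Riga, Seoul
Level 3: Lima, Rabat
Level 4: Porto

Lima, Rabat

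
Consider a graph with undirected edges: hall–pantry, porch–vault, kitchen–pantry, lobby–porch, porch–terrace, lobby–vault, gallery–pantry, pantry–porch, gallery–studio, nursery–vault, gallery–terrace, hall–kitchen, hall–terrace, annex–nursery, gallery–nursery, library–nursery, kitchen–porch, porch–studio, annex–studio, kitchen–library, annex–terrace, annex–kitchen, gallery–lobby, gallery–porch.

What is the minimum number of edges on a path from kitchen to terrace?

2

Level 0: kitchen
Level 1: annex, hall, library, pantry, porch
Level 2: gallery, lobby, nursery, studio, terrace, vault
terrace first appears at level 2.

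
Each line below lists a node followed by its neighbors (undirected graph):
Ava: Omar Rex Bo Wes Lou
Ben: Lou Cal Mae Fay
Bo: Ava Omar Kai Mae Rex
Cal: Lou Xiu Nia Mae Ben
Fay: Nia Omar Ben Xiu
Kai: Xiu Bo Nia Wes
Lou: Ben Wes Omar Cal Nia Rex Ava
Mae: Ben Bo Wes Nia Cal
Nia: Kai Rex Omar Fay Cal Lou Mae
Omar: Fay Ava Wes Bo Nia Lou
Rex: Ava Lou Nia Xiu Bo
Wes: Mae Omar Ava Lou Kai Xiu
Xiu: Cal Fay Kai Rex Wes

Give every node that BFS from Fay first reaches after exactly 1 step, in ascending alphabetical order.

Ben, Nia, Omar, Xiu

Level 0: Fay
Level 1: Ben, Nia, Omar, Xiu
Level 2: Ava, Bo, Cal, Kai, Lou, Mae, Rex, Wes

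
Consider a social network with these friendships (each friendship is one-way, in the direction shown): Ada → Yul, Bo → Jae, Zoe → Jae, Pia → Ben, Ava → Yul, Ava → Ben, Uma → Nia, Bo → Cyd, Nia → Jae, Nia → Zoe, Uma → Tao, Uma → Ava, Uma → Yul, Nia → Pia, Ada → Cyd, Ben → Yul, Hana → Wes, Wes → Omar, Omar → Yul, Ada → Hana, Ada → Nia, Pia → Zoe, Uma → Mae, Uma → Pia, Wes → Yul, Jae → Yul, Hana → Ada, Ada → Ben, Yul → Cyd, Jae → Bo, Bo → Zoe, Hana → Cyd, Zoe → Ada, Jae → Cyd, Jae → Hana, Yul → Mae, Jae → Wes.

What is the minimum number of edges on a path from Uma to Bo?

3

Level 0: Uma
Level 1: Ava, Mae, Nia, Pia, Tao, Yul
Level 2: Ben, Cyd, Jae, Zoe
Level 3: Ada, Bo, Hana, Wes
Level 4: Omar
Bo first appears at level 3.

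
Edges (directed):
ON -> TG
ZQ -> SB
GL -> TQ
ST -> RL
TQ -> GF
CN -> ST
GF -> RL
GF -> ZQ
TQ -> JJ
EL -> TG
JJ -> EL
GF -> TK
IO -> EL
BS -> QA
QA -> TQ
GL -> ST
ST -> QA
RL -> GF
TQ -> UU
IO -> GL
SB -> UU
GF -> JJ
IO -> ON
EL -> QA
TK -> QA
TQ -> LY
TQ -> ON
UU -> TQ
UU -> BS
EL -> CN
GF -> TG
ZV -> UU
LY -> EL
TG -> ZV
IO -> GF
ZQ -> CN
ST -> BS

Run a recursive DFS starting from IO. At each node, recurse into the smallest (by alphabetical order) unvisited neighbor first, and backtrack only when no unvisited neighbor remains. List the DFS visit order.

IO, EL, CN, ST, BS, QA, TQ, GF, JJ, RL, TG, ZV, UU, TK, ZQ, SB, LY, ON, GL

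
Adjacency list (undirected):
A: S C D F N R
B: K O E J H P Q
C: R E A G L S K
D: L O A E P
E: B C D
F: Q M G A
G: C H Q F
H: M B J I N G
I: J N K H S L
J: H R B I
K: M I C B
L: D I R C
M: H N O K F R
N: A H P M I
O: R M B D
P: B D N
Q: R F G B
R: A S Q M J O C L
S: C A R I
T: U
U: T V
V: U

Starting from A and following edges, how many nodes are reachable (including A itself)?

BFS from A visits: A, S, C, D, F, N, R, I, E, G, L, K, O, P, Q, M, H, J, B
Reachable nodes: 19 of 22 total.

19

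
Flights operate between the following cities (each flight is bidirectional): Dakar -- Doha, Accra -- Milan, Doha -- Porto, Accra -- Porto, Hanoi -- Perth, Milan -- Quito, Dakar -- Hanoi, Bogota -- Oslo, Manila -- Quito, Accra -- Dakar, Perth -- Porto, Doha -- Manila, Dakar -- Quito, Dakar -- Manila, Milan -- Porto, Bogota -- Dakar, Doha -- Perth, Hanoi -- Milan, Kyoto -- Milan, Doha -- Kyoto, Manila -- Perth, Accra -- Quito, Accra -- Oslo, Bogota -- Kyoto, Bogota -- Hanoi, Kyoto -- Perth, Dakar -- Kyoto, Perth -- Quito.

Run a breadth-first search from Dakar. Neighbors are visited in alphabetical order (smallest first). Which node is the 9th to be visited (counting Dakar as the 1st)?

Milan

Visit Dakar; enqueue Accra, Bogota, Doha, Hanoi, Kyoto, Manila, Quito → queue [Accra, Bogota, Doha, Hanoi, Kyoto, Manila, Quito]
Visit Accra; enqueue Milan, Oslo, Porto → queue [Bogota, Doha, Hanoi, Kyoto, Manila, Quito, Milan, Oslo, Porto]
Visit Bogota → queue [Doha, Hanoi, Kyoto, Manila, Quito, Milan, Oslo, Porto]
Visit Doha; enqueue Perth → queue [Hanoi, Kyoto, Manila, Quito, Milan, Oslo, Porto, Perth]
Visit Hanoi → queue [Kyoto, Manila, Quito, Milan, Oslo, Porto, Perth]
Visit Kyoto → queue [Manila, Quito, Milan, Oslo, Porto, Perth]
Visit Manila → queue [Quito, Milan, Oslo, Porto, Perth]
Visit Quito → queue [Milan, Oslo, Porto, Perth]
Visit Milan → queue [Oslo, Porto, Perth]
Visit Oslo → queue [Porto, Perth]
Visit Porto → queue [Perth]
Visit Perth → queue []

Visit order: Dakar, Accra, Bogota, Doha, Hanoi, Kyoto, Manila, Quito, Milan, Oslo, Porto, Perth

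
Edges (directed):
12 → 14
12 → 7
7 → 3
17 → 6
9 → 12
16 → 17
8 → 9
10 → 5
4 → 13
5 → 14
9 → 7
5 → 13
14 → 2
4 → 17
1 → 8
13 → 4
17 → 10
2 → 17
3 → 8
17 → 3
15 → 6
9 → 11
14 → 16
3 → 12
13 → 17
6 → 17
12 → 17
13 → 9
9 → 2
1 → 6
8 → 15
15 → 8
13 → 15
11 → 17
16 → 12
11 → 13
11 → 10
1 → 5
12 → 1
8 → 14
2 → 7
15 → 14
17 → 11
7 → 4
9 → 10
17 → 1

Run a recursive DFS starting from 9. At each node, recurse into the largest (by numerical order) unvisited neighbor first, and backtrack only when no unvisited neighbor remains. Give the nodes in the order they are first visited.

9, 12, 17, 11, 13, 15, 14, 16, 2, 7, 4, 3, 8, 6, 10, 5, 1

Visit 9
9 → 12
12 → 17
17 → 11
11 → 13
13 → 15
15 → 14
14 → 16
14 → 2
2 → 7
7 → 4
7 → 3
3 → 8
15 → 6
11 → 10
10 → 5
17 → 1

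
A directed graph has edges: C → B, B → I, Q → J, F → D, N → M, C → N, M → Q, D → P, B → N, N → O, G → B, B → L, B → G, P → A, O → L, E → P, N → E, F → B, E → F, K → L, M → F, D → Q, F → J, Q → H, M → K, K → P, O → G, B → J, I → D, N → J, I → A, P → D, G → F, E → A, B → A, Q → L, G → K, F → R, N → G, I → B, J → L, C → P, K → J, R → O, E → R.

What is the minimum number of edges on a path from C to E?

2

Level 0: C
Level 1: B, N, P
Level 2: A, D, E, G, I, J, L, M, O
Level 3: F, K, Q, R
Level 4: H
E first appears at level 2.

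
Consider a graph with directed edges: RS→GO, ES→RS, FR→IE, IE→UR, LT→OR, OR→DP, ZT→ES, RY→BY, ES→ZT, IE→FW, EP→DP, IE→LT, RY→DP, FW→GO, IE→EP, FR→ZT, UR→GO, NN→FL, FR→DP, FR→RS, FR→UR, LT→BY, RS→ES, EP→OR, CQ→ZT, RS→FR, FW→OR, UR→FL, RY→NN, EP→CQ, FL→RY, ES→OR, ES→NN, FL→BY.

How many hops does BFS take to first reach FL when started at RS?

Level 0: RS
Level 1: ES, FR, GO
Level 2: DP, IE, NN, OR, UR, ZT
Level 3: EP, FL, FW, LT
Level 4: BY, CQ, RY
FL first appears at level 3.

3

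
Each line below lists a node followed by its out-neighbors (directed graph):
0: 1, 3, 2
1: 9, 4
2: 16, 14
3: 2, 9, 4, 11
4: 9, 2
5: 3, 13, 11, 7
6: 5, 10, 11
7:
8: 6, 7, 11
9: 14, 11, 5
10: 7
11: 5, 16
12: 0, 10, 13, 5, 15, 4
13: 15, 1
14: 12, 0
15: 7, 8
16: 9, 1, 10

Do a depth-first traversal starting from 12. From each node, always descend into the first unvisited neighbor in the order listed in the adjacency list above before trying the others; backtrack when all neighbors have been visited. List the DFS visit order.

12, 0, 1, 9, 14, 11, 5, 3, 2, 16, 10, 7, 4, 13, 15, 8, 6

Visit 12
12 → 0
0 → 1
1 → 9
9 → 14
9 → 11
11 → 5
5 → 3
3 → 2
2 → 16
16 → 10
10 → 7
3 → 4
5 → 13
13 → 15
15 → 8
8 → 6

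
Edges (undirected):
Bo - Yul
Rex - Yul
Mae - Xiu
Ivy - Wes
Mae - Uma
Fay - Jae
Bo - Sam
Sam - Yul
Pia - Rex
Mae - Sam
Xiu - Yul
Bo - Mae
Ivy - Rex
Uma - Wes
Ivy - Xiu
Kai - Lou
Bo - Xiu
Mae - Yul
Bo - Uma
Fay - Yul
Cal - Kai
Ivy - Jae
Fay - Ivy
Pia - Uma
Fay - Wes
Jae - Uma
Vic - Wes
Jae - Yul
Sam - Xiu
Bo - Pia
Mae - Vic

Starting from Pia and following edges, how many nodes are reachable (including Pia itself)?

BFS from Pia visits: Pia, Bo, Rex, Uma, Mae, Sam, Xiu, Yul, Ivy, Jae, Wes, Vic, Fay
Reachable nodes: 13 of 16 total.

13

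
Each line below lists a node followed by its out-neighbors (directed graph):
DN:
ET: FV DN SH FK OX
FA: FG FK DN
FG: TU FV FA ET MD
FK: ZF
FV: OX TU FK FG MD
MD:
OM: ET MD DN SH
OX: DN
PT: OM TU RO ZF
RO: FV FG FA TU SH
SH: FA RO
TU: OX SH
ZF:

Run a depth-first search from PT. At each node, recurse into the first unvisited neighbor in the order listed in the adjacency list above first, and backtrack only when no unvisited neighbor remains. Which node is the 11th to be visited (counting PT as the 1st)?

MD

Visit PT
PT → OM
OM → ET
ET → FV
FV → OX
OX → DN
FV → TU
TU → SH
SH → FA
FA → FG
FG → MD
FA → FK
FK → ZF
SH → RO

Visit order: PT, OM, ET, FV, OX, DN, TU, SH, FA, FG, MD, FK, ZF, RO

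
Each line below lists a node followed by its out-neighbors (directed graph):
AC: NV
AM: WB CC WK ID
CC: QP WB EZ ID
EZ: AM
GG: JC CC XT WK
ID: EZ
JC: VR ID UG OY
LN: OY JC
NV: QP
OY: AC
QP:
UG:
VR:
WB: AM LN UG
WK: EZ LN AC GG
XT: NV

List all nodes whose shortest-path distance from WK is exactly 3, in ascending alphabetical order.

Level 0: WK
Level 1: AC, EZ, GG, LN
Level 2: AM, CC, JC, NV, OY, XT
Level 3: ID, QP, UG, VR, WB

ID, QP, UG, VR, WB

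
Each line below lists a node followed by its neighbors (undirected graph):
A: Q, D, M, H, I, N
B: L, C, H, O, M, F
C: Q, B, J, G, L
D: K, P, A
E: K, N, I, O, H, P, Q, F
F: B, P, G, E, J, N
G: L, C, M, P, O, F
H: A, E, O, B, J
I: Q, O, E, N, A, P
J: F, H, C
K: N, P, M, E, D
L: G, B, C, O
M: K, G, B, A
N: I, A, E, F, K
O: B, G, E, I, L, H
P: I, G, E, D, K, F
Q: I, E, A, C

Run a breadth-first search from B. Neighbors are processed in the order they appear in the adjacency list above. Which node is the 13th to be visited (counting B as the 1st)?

Visit B; enqueue L, C, H, O, M, F → queue [L, C, H, O, M, F]
Visit L; enqueue G → queue [C, H, O, M, F, G]
Visit C; enqueue Q, J → queue [H, O, M, F, G, Q, J]
Visit H; enqueue A, E → queue [O, M, F, G, Q, J, A, E]
Visit O; enqueue I → queue [M, F, G, Q, J, A, E, I]
Visit M; enqueue K → queue [F, G, Q, J, A, E, I, K]
Visit F; enqueue P, N → queue [G, Q, J, A, E, I, K, P, N]
Visit G → queue [Q, J, A, E, I, K, P, N]
Visit Q → queue [J, A, E, I, K, P, N]
Visit J → queue [A, E, I, K, P, N]
Visit A; enqueue D → queue [E, I, K, P, N, D]
Visit E → queue [I, K, P, N, D]
Visit I → queue [K, P, N, D]
Visit K → queue [P, N, D]
Visit P → queue [N, D]
Visit N → queue [D]
Visit D → queue []

Visit order: B, L, C, H, O, M, F, G, Q, J, A, E, I, K, P, N, D

I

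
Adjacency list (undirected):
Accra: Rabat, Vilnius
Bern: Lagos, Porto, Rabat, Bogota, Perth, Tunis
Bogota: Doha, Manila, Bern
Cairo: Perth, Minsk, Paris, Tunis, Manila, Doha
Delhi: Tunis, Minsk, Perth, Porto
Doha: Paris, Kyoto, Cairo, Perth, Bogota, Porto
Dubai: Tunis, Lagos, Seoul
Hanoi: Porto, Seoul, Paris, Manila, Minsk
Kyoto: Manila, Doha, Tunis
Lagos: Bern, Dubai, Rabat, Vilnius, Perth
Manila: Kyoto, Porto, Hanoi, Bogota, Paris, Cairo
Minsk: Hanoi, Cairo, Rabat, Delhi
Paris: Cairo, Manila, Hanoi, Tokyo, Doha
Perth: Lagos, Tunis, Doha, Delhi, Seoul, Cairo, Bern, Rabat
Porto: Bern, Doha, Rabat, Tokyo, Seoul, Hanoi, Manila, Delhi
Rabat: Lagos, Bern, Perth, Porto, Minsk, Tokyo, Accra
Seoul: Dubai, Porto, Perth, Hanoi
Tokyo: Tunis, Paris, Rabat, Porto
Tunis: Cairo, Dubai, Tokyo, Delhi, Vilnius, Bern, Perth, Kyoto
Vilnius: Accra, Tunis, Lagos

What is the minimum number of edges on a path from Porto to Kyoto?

2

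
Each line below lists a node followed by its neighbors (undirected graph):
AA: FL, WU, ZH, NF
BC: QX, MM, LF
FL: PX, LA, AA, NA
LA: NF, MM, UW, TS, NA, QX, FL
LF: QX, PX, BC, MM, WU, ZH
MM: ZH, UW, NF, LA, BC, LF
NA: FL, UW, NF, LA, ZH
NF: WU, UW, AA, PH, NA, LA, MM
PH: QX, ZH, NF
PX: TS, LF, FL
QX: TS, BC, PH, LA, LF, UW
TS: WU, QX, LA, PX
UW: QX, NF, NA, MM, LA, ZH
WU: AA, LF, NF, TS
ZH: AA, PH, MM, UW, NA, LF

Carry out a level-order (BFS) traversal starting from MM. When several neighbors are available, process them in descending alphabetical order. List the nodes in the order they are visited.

MM, ZH, UW, NF, LF, LA, BC, PH, NA, AA, QX, WU, PX, TS, FL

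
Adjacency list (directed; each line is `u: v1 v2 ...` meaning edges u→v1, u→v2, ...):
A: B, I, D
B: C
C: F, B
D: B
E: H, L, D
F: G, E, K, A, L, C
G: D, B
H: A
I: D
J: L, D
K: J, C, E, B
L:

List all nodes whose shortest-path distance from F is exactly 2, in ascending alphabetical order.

Level 0: F
Level 1: A, C, E, G, K, L
Level 2: B, D, H, I, J

B, D, H, I, J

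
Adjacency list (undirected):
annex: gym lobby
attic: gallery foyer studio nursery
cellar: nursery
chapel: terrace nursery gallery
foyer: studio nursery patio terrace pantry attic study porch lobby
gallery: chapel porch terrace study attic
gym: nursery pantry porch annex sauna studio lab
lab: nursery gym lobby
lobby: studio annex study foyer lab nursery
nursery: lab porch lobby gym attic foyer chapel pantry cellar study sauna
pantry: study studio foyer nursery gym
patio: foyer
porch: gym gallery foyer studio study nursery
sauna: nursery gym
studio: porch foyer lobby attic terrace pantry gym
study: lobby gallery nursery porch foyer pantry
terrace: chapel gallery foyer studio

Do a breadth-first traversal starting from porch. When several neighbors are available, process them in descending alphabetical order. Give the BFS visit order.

porch, study, studio, nursery, gym, gallery, foyer, pantry, lobby, terrace, attic, sauna, lab, chapel, cellar, annex, patio

Visit porch; enqueue study, studio, nursery, gym, gallery, foyer → queue [study, studio, nursery, gym, gallery, foyer]
Visit study; enqueue pantry, lobby → queue [studio, nursery, gym, gallery, foyer, pantry, lobby]
Visit studio; enqueue terrace, attic → queue [nursery, gym, gallery, foyer, pantry, lobby, terrace, attic]
Visit nursery; enqueue sauna, lab, chapel, cellar → queue [gym, gallery, foyer, pantry, lobby, terrace, attic, sauna, lab, chapel, cellar]
Visit gym; enqueue annex → queue [gallery, foyer, pantry, lobby, terrace, attic, sauna, lab, chapel, cellar, annex]
Visit gallery → queue [foyer, pantry, lobby, terrace, attic, sauna, lab, chapel, cellar, annex]
Visit foyer; enqueue patio → queue [pantry, lobby, terrace, attic, sauna, lab, chapel, cellar, annex, patio]
Visit pantry → queue [lobby, terrace, attic, sauna, lab, chapel, cellar, annex, patio]
Visit lobby → queue [terrace, attic, sauna, lab, chapel, cellar, annex, patio]
Visit terrace → queue [attic, sauna, lab, chapel, cellar, annex, patio]
Visit attic → queue [sauna, lab, chapel, cellar, annex, patio]
Visit sauna → queue [lab, chapel, cellar, annex, patio]
Visit lab → queue [chapel, cellar, annex, patio]
Visit chapel → queue [cellar, annex, patio]
Visit cellar → queue [annex, patio]
Visit annex → queue [patio]
Visit patio → queue []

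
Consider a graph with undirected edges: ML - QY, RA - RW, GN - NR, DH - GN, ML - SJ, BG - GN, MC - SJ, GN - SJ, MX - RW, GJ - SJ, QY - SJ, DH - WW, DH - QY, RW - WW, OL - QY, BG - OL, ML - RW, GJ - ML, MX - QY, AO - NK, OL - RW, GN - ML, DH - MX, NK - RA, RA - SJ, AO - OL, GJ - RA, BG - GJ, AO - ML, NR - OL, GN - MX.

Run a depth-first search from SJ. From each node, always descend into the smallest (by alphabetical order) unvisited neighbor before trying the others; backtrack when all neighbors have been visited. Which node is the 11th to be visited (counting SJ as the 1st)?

RA

Visit SJ
SJ → GJ
GJ → BG
BG → GN
GN → DH
DH → MX
MX → QY
QY → ML
ML → AO
AO → NK
NK → RA
RA → RW
RW → OL
OL → NR
RW → WW
SJ → MC

Visit order: SJ, GJ, BG, GN, DH, MX, QY, ML, AO, NK, RA, RW, OL, NR, WW, MC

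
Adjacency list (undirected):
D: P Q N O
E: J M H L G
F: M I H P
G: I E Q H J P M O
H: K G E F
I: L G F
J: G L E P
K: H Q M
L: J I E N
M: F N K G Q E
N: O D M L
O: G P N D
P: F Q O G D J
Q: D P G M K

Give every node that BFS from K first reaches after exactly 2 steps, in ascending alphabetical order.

Level 0: K
Level 1: H, M, Q
Level 2: D, E, F, G, N, P
Level 3: I, J, L, O

D, E, F, G, N, P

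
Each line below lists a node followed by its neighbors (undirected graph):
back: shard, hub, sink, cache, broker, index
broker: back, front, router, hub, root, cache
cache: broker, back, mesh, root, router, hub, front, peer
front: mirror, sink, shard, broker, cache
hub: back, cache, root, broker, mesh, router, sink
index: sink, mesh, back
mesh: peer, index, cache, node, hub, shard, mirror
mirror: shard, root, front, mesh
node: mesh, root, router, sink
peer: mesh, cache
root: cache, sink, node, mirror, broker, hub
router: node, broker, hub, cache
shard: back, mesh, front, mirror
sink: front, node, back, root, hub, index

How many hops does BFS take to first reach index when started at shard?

2

Level 0: shard
Level 1: back, front, mesh, mirror
Level 2: broker, cache, hub, index, node, peer, root, sink
Level 3: router
index first appears at level 2.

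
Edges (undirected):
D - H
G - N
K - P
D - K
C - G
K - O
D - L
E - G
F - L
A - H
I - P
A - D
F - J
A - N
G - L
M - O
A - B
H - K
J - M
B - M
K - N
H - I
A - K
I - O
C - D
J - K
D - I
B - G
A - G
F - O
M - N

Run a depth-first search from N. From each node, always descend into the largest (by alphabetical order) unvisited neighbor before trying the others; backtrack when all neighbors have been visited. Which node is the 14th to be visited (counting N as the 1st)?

A

Visit N
N → M
M → O
O → K
K → P
P → I
I → H
H → D
D → L
L → G
G → E
G → C
G → B
B → A
L → F
F → J

Visit order: N, M, O, K, P, I, H, D, L, G, E, C, B, A, F, J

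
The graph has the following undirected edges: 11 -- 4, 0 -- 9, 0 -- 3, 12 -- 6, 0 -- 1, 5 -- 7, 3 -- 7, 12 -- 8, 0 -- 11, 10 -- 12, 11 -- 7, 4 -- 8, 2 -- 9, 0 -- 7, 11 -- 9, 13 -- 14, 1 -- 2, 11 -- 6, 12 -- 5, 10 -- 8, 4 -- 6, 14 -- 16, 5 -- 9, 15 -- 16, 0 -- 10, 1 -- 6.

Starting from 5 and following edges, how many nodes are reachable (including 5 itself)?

BFS from 5 visits: 5, 12, 9, 7, 10, 8, 6, 11, 2, 0, 3, 4, 1
Reachable nodes: 13 of 17 total.

13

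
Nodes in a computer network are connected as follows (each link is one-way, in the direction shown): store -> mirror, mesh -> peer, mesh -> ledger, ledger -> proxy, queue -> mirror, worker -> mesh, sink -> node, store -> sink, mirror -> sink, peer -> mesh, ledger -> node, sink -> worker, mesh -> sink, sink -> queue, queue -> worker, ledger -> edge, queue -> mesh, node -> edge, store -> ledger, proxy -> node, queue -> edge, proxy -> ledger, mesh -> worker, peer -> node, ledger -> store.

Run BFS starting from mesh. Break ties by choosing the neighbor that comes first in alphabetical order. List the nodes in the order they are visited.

mesh ledger peer sink worker edge node proxy store queue mirror

Visit mesh; enqueue ledger, peer, sink, worker → queue [ledger, peer, sink, worker]
Visit ledger; enqueue edge, node, proxy, store → queue [peer, sink, worker, edge, node, proxy, store]
Visit peer → queue [sink, worker, edge, node, proxy, store]
Visit sink; enqueue queue → queue [worker, edge, node, proxy, store, queue]
Visit worker → queue [edge, node, proxy, store, queue]
Visit edge → queue [node, proxy, store, queue]
Visit node → queue [proxy, store, queue]
Visit proxy → queue [store, queue]
Visit store; enqueue mirror → queue [queue, mirror]
Visit queue → queue [mirror]
Visit mirror → queue []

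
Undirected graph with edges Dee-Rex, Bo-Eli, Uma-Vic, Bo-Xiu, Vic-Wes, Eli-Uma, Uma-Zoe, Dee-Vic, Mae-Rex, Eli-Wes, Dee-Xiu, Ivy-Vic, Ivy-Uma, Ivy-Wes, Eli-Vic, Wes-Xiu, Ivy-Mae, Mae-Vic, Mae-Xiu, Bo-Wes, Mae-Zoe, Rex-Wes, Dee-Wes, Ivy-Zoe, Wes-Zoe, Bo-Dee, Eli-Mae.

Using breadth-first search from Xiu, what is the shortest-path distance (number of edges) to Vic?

2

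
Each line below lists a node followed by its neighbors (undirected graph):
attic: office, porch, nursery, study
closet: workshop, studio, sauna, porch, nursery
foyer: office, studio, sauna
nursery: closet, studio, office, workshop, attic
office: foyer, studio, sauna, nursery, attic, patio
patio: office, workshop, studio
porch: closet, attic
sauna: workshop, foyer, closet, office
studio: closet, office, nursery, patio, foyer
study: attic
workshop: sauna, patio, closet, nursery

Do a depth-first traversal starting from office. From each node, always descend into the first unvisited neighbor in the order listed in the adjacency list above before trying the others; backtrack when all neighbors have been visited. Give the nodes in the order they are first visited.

office → foyer → studio → closet → workshop → sauna → patio → nursery → attic → porch → study

Visit office
office → foyer
foyer → studio
studio → closet
closet → workshop
workshop → sauna
workshop → patio
workshop → nursery
nursery → attic
attic → porch
attic → study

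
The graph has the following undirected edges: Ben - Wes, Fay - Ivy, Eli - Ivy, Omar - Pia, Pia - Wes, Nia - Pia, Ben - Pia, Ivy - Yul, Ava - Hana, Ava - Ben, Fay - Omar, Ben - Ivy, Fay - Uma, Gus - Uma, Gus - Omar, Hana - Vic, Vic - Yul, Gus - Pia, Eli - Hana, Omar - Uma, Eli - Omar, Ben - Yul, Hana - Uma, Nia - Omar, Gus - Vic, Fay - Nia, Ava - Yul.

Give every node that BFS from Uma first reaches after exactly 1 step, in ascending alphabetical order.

Fay, Gus, Hana, Omar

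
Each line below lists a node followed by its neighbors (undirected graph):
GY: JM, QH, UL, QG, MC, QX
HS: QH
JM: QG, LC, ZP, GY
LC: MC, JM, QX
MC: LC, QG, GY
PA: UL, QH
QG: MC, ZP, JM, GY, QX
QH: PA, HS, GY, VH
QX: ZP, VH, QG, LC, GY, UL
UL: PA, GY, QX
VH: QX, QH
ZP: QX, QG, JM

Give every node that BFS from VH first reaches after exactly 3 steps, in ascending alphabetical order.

JM, MC

Level 0: VH
Level 1: QH, QX
Level 2: GY, HS, LC, PA, QG, UL, ZP
Level 3: JM, MC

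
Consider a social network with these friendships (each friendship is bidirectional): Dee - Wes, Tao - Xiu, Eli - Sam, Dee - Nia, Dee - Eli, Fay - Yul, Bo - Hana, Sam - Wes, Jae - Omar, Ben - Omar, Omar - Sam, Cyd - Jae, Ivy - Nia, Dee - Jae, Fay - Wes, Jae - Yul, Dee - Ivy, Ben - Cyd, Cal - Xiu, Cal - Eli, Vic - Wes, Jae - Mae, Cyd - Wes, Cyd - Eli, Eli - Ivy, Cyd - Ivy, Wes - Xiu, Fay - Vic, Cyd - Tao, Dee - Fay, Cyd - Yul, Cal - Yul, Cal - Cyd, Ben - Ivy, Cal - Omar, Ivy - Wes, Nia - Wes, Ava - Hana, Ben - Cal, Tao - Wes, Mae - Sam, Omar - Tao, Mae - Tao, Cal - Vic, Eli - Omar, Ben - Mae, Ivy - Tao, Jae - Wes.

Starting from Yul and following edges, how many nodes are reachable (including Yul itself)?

BFS from Yul visits: Yul, Jae, Fay, Cyd, Cal, Wes, Omar, Mae, Dee, Vic, Tao, Ivy, Eli, Ben, Xiu, Sam, Nia
Reachable nodes: 17 of 20 total.

17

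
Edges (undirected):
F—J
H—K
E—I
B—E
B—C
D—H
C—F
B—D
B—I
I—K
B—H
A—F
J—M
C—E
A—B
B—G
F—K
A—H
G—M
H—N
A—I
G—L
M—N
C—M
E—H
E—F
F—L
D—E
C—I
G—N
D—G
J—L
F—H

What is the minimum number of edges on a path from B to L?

2

Level 0: B
Level 1: A, C, D, E, G, H, I
Level 2: F, K, L, M, N
Level 3: J
L first appears at level 2.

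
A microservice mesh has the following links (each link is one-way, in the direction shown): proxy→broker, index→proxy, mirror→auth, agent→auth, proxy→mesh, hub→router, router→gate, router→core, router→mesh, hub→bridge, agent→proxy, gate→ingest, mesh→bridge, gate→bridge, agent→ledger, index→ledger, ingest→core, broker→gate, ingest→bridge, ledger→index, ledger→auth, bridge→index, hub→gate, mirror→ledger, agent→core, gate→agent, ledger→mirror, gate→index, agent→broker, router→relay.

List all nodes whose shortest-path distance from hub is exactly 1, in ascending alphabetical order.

bridge, gate, router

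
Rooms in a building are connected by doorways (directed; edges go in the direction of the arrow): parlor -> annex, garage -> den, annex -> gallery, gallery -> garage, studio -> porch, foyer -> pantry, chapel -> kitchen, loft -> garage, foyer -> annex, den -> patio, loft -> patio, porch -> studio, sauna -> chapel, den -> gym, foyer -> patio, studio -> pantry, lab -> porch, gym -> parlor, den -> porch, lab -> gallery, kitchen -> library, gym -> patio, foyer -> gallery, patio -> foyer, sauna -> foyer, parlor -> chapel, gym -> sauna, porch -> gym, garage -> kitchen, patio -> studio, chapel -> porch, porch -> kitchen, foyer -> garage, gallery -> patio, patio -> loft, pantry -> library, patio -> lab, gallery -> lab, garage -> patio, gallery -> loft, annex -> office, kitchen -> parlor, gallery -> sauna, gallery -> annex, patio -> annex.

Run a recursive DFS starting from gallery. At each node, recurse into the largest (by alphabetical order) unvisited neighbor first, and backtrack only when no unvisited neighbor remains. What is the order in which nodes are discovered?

gallery → sauna → foyer → patio → studio → porch → kitchen → parlor → chapel → annex → office → library → gym → pantry → loft → garage → den → lab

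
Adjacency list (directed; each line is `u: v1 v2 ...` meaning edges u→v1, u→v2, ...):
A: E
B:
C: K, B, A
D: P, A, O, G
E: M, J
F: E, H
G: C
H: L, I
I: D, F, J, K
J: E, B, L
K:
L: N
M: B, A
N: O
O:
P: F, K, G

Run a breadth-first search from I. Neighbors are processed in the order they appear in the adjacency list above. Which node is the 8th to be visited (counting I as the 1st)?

Visit I; enqueue D, F, J, K → queue [D, F, J, K]
Visit D; enqueue P, A, O, G → queue [F, J, K, P, A, O, G]
Visit F; enqueue E, H → queue [J, K, P, A, O, G, E, H]
Visit J; enqueue B, L → queue [K, P, A, O, G, E, H, B, L]
Visit K → queue [P, A, O, G, E, H, B, L]
Visit P → queue [A, O, G, E, H, B, L]
Visit A → queue [O, G, E, H, B, L]
Visit O → queue [G, E, H, B, L]
Visit G; enqueue C → queue [E, H, B, L, C]
Visit E; enqueue M → queue [H, B, L, C, M]
Visit H → queue [B, L, C, M]
Visit B → queue [L, C, M]
Visit L; enqueue N → queue [C, M, N]
Visit C → queue [M, N]
Visit M → queue [N]
Visit N → queue []

Visit order: I, D, F, J, K, P, A, O, G, E, H, B, L, C, M, N

O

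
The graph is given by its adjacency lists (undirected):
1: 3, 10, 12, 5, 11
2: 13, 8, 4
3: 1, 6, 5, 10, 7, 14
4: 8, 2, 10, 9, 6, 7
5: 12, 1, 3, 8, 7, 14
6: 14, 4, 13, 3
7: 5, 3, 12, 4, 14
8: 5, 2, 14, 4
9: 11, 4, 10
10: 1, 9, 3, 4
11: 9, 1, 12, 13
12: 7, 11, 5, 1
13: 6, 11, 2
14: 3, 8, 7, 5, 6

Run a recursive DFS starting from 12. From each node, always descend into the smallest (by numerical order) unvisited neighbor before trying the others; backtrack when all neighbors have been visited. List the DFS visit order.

12, 1, 3, 5, 7, 4, 2, 8, 14, 6, 13, 11, 9, 10

Visit 12
12 → 1
1 → 3
3 → 5
5 → 7
7 → 4
4 → 2
2 → 8
8 → 14
14 → 6
6 → 13
13 → 11
11 → 9
9 → 10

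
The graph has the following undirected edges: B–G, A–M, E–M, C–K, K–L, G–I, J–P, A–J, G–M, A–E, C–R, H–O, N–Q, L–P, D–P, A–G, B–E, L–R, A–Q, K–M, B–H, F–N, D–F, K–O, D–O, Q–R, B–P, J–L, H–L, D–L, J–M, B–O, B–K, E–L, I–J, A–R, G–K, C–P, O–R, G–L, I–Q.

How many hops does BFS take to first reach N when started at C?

3

Level 0: C
Level 1: K, P, R
Level 2: A, B, D, G, J, L, M, O, Q
Level 3: E, F, H, I, N
N first appears at level 3.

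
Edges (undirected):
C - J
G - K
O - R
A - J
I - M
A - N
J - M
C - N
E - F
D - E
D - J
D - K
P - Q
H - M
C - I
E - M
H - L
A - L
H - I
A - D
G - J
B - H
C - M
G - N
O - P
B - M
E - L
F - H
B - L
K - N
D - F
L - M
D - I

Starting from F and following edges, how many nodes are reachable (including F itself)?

14

BFS from F visits: F, H, E, D, M, L, I, B, K, J, A, C, N, G
Reachable nodes: 14 of 18 total.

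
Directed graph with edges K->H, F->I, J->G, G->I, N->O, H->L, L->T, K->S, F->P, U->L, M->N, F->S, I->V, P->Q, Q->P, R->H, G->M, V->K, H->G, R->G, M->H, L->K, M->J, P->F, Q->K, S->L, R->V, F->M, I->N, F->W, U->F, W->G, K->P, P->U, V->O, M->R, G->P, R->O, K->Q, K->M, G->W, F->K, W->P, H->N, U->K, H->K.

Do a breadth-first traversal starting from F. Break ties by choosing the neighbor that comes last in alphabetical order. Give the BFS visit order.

Visit F; enqueue W, S, P, M, K, I → queue [W, S, P, M, K, I]
Visit W; enqueue G → queue [S, P, M, K, I, G]
Visit S; enqueue L → queue [P, M, K, I, G, L]
Visit P; enqueue U, Q → queue [M, K, I, G, L, U, Q]
Visit M; enqueue R, N, J, H → queue [K, I, G, L, U, Q, R, N, J, H]
Visit K → queue [I, G, L, U, Q, R, N, J, H]
Visit I; enqueue V → queue [G, L, U, Q, R, N, J, H, V]
Visit G → queue [L, U, Q, R, N, J, H, V]
Visit L; enqueue T → queue [U, Q, R, N, J, H, V, T]
Visit U → queue [Q, R, N, J, H, V, T]
Visit Q → queue [R, N, J, H, V, T]
Visit R; enqueue O → queue [N, J, H, V, T, O]
Visit N → queue [J, H, V, T, O]
Visit J → queue [H, V, T, O]
Visit H → queue [V, T, O]
Visit V → queue [T, O]
Visit T → queue [O]
Visit O → queue []

F -> W -> S -> P -> M -> K -> I -> G -> L -> U -> Q -> R -> N -> J -> H -> V -> T -> O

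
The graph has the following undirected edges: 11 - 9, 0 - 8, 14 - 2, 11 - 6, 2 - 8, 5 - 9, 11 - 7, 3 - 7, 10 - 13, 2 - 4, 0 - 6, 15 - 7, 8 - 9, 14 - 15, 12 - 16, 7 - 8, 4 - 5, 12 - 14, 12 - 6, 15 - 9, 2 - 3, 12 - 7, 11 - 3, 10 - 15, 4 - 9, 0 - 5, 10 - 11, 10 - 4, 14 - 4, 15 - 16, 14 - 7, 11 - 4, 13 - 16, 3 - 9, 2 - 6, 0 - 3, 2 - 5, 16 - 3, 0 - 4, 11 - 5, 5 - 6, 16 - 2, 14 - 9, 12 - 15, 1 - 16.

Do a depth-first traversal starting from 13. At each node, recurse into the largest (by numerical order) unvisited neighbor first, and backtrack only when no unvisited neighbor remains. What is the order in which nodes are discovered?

Visit 13
13 → 16
16 → 15
15 → 14
14 → 12
12 → 7
7 → 11
11 → 10
10 → 4
4 → 9
9 → 8
8 → 2
2 → 6
6 → 5
5 → 0
0 → 3
16 → 1

13, 16, 15, 14, 12, 7, 11, 10, 4, 9, 8, 2, 6, 5, 0, 3, 1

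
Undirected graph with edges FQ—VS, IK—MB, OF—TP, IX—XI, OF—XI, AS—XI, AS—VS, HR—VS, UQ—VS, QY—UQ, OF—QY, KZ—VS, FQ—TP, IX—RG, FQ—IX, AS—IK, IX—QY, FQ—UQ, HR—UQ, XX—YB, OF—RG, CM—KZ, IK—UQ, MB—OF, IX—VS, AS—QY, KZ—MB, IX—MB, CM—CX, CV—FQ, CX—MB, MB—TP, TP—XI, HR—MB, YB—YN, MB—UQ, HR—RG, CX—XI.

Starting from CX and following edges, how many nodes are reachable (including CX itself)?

17

BFS from CX visits: CX, CM, MB, XI, KZ, HR, IK, IX, OF, TP, UQ, AS, VS, RG, FQ, QY, CV
Reachable nodes: 17 of 20 total.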